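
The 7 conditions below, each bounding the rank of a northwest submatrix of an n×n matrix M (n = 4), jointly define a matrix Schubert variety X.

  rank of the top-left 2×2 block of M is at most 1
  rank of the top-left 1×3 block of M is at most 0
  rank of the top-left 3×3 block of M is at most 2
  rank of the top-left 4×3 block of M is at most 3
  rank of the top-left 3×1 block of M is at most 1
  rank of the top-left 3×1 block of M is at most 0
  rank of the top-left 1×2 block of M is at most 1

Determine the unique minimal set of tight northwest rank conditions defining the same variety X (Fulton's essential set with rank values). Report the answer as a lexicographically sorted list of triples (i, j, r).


Reconstructing r_w from the 7 given conditions:

  0 0 0 1
  0 1 1 2
  0 1 2 3
  1 2 3 4

reading off 1-entries of Δ²R: w = (4, 2, 3, 1).

|D(w)|=5, |Ess(w)|=2:

[(1, 3, 0), (3, 1, 0)]


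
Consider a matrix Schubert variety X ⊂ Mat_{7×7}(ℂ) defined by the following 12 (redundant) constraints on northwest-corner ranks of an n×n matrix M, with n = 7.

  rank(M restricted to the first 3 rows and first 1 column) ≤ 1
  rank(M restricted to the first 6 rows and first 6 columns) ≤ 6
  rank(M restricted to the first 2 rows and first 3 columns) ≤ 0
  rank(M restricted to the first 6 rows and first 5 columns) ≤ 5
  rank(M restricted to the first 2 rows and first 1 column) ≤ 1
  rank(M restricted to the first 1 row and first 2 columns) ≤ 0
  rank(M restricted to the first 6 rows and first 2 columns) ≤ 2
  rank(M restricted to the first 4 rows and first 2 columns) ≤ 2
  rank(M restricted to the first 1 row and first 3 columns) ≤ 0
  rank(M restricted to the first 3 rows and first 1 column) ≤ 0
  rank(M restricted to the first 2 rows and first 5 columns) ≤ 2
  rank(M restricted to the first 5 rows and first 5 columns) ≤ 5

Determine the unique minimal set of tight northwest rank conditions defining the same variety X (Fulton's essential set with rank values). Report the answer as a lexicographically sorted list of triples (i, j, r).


Computing R[i][j] = min implied NW-rank bound (n=7, 12 conditions):

  0 0 0 1 1 1 1
  0 0 0 1 2 2 2
  0 1 1 2 3 3 3
  1 2 2 3 4 4 4
  1 2 3 4 5 5 5
  1 2 3 4 5 6 6
  1 2 3 4 5 6 7

so w = (4, 5, 2, 1, 3, 6, 7).

D(w) has 7 cells with 2 SE-corners; essential set:

[(2, 3, 0), (3, 1, 0)]


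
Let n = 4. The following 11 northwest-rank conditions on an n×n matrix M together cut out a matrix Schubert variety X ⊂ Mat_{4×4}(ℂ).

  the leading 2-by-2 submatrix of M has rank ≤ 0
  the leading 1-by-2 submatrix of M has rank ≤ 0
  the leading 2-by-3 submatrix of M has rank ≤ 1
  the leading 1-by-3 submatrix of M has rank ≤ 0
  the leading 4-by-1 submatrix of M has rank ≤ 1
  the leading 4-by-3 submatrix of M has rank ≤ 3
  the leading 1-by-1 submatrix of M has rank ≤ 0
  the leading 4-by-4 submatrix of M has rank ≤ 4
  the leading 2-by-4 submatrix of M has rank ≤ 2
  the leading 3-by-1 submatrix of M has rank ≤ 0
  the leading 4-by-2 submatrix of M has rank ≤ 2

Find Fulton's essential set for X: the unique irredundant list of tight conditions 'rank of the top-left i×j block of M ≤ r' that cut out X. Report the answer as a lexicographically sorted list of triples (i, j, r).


Propagating the 11 rank bounds to every northwest block:

  row 1: 0 | 0 | 0 | 1
  row 2: 0 | 0 | 1 | 2
  row 3: 0 | 1 | 2 | 3
  row 4: 1 | 2 | 3 | 4

the unique w with this rank table is (4, 3, 2, 1).

|D(w)|=6, |Ess(w)|=3:

[(1, 3, 0), (2, 2, 0), (3, 1, 0)]


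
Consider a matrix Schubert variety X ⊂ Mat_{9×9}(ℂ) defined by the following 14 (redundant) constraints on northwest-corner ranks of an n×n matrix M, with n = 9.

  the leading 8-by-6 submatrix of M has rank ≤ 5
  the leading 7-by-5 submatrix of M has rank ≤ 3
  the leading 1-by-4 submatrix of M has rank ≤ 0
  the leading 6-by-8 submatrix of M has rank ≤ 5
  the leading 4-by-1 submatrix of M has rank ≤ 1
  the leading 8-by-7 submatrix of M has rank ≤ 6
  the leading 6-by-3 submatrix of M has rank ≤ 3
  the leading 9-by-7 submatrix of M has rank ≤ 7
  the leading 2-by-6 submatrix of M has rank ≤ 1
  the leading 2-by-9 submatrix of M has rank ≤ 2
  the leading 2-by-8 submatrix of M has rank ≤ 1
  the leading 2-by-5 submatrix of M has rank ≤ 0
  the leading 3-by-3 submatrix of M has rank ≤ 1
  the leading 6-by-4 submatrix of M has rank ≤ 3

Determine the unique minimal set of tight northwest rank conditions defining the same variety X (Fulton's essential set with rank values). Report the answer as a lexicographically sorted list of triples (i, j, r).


Propagating the 14 rank bounds to every northwest block:

  i=1: 0, 0, 0, 0, 0, 1, 1, 1, 1
  i=2: 0, 0, 0, 0, 0, 1, 1, 1, 2
  i=3: 1, 1, 1, 1, 1, 2, 2, 2, 3
  i=4: 1, 2, 2, 2, 2, 3, 3, 3, 4
  i=5: 1, 2, 3, 3, 3, 4, 4, 4, 5
  i=6: 1, 2, 3, 3, 3, 4, 5, 5, 6
  i=7: 1, 2, 3, 3, 3, 4, 5, 6, 7
  i=8: 1, 2, 3, 4, 4, 5, 6, 7, 8
  i=9: 1, 2, 3, 4, 5, 6, 7, 8, 9

the unique w with this rank table is (6, 9, 1, 2, 3, 7, 8, 4, 5).

3 SE-corners of the 16-cell Rothe diagram give Ess(w):

[(2, 5, 0), (2, 8, 1), (7, 5, 3)]


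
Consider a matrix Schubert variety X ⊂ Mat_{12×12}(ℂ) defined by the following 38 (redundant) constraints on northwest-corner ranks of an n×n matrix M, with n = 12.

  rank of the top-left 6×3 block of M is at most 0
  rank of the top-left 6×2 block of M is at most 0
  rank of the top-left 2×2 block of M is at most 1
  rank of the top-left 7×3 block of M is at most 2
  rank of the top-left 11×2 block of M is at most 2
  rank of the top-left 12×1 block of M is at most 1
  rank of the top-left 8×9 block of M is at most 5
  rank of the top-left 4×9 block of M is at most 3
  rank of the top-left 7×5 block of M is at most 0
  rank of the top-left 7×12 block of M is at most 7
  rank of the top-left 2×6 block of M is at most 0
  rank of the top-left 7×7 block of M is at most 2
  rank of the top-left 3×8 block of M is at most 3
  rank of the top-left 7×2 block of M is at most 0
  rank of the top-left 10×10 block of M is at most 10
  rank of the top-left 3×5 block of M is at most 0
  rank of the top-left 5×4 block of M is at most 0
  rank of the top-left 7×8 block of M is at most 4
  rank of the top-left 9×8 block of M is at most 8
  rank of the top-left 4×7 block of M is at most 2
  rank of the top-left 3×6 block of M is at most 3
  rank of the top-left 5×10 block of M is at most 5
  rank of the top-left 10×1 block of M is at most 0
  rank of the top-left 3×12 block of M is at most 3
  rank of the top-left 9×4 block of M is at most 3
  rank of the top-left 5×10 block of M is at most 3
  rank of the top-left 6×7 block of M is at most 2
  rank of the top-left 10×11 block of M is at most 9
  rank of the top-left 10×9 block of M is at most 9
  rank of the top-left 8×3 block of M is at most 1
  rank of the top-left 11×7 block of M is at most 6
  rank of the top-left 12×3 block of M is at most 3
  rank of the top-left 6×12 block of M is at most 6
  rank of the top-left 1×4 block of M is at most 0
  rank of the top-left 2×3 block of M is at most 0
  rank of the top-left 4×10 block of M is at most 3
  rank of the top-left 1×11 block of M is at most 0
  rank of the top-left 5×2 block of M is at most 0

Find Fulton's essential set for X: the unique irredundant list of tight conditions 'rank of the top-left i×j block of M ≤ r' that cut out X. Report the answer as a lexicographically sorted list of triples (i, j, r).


Reconstructing r_w from the 38 given conditions:

  R[1]: 0 | 0 | 0 | 0 | 0 | 0 | 0 | 0 | 0 | 0 | 0 | 1
  R[2]: 0 | 0 | 0 | 0 | 0 | 0 | 1 | 1 | 1 | 1 | 1 | 2
  R[3]: 0 | 0 | 0 | 0 | 0 | 1 | 2 | 2 | 2 | 2 | 2 | 3
  R[4]: 0 | 0 | 0 | 0 | 0 | 1 | 2 | 3 | 3 | 3 | 3 | 4
  R[5]: 0 | 0 | 0 | 0 | 0 | 1 | 2 | 3 | 3 | 3 | 4 | 5
  R[6]: 0 | 0 | 0 | 0 | 0 | 1 | 2 | 3 | 4 | 4 | 5 | 6
  R[7]: 0 | 0 | 0 | 0 | 0 | 1 | 2 | 3 | 4 | 5 | 6 | 7
  R[8]: 0 | 1 | 1 | 1 | 1 | 2 | 3 | 4 | 5 | 6 | 7 | 8
  R[9]: 0 | 1 | 2 | 2 | 2 | 3 | 4 | 5 | 6 | 7 | 8 | 9
  R[10]: 0 | 1 | 2 | 3 | 3 | 4 | 5 | 6 | 7 | 8 | 9 | 10
  R[11]: 1 | 2 | 3 | 4 | 4 | 5 | 6 | 7 | 8 | 9 | 10 | 11
  R[12]: 1 | 2 | 3 | 4 | 5 | 6 | 7 | 8 | 9 | 10 | 11 | 12

so w = (12, 7, 6, 8, 11, 9, 10, 2, 3, 4, 1, 5).

D(w) has 47 cells with 5 SE-corners; essential set:

[(1, 11, 0), (2, 6, 0), (5, 10, 3), (7, 5, 0), (10, 1, 0)]


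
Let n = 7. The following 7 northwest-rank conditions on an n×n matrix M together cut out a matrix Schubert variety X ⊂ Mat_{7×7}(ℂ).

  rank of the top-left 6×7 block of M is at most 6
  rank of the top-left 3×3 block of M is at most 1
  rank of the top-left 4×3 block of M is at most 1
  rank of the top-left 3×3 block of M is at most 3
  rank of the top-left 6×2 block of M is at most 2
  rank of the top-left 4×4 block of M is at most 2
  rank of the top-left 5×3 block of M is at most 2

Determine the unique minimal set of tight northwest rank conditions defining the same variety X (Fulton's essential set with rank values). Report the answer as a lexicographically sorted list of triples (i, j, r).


Rank table r_w(7×7) implied by the 7 constraints:

  1  1  1  1  1  1  1
  1  1  1  2  2  2  2
  1  1  1  2  3  3  3
  1  1  1  2  3  4  4
  1  2  2  3  4  5  5
  1  2  3  4  5  6  6
  1  2  3  4  5  6  7

so w = (1, 4, 5, 6, 2, 3, 7).

ℓ(w)=6; the 1 essential cell (i,j,r):

[(4, 3, 1)]


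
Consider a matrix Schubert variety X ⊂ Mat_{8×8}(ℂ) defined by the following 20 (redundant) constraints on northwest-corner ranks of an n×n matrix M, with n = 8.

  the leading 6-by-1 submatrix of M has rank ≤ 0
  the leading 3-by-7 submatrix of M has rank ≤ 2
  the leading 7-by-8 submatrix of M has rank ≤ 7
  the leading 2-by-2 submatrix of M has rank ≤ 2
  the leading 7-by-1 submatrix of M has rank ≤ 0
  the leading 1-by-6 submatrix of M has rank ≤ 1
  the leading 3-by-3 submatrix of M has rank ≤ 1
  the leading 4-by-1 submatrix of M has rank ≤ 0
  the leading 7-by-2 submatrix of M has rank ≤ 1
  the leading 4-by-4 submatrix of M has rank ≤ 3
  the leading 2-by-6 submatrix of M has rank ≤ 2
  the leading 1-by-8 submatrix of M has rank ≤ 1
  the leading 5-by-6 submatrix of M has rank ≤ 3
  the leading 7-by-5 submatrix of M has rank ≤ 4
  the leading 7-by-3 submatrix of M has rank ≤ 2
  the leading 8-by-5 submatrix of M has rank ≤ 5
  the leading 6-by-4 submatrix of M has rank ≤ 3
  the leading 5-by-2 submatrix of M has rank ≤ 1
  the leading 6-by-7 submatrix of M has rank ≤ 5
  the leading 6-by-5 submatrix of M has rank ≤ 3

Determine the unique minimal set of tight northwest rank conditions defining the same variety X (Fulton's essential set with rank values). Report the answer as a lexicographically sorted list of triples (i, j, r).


The tightest implied rank at each (i,j), from the 20 conditions:

  i=1: 0  1  1  1  1  1  1  1
  i=2: 0  1  1  2  2  2  2  2
  i=3: 0  1  1  2  2  2  2  3
  i=4: 0  1  2  3  3  3  3  4
  i=5: 0  1  2  3  3  3  4  5
  i=6: 0  1  2  3  3  4  5  6
  i=7: 0  1  2  3  4  5  6  7
  i=8: 1  2  3  4  5  6  7  8

the unique w with this rank table is (2, 4, 8, 3, 7, 6, 5, 1).

Fulton essential set (5 of the 15 Rothe cells):

[(3, 3, 1), (3, 7, 2), (5, 6, 3), (6, 5, 3), (7, 1, 0)]


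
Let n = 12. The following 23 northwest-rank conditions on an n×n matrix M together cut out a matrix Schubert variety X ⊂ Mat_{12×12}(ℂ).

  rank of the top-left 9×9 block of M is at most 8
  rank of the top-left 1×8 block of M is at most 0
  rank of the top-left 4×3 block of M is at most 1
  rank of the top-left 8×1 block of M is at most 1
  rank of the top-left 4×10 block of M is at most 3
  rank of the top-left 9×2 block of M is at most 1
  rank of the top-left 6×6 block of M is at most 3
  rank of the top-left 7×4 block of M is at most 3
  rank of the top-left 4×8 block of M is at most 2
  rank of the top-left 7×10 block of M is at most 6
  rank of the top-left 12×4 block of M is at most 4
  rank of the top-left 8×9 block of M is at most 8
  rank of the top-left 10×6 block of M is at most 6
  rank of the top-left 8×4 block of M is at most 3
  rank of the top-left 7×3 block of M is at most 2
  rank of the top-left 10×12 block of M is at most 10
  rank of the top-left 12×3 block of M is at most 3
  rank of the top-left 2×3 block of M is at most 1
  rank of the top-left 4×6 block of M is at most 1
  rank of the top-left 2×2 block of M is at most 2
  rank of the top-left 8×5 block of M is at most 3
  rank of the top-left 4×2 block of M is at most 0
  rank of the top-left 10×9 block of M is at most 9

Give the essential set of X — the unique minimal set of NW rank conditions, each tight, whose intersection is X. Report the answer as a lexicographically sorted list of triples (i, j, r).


Rank table r_w(12×12) implied by the 23 constraints:

  0 | 0 | 0 | 0 | 0 | 0 | 0 | 0 | 1 | 1 | 1 | 1
  0 | 0 | 1 | 1 | 1 | 1 | 1 | 1 | 2 | 2 | 2 | 2
  0 | 0 | 1 | 1 | 1 | 1 | 2 | 2 | 3 | 3 | 3 | 3
  0 | 0 | 1 | 1 | 1 | 1 | 2 | 2 | 3 | 3 | 4 | 4
  1 | 1 | 2 | 2 | 2 | 2 | 3 | 3 | 4 | 4 | 5 | 5
  1 | 1 | 2 | 3 | 3 | 3 | 4 | 4 | 5 | 5 | 6 | 6
  1 | 1 | 2 | 3 | 3 | 4 | 5 | 5 | 6 | 6 | 7 | 7
  1 | 1 | 2 | 3 | 3 | 4 | 5 | 6 | 7 | 7 | 8 | 8
  1 | 1 | 2 | 3 | 4 | 5 | 6 | 7 | 8 | 8 | 9 | 9
  1 | 2 | 3 | 4 | 5 | 6 | 7 | 8 | 9 | 9 | 10 | 10
  1 | 2 | 3 | 4 | 5 | 6 | 7 | 8 | 9 | 10 | 11 | 11
  1 | 2 | 3 | 4 | 5 | 6 | 7 | 8 | 9 | 10 | 11 | 12

the unique w with this rank table is (9, 3, 7, 11, 1, 4, 6, 8, 5, 2, 10, 12).

D(w) has 28 cells with 7 SE-corners; essential set:

[(1, 8, 0), (4, 2, 0), (4, 6, 1), (4, 8, 2), (4, 10, 3), (8, 5, 3), (9, 2, 1)]


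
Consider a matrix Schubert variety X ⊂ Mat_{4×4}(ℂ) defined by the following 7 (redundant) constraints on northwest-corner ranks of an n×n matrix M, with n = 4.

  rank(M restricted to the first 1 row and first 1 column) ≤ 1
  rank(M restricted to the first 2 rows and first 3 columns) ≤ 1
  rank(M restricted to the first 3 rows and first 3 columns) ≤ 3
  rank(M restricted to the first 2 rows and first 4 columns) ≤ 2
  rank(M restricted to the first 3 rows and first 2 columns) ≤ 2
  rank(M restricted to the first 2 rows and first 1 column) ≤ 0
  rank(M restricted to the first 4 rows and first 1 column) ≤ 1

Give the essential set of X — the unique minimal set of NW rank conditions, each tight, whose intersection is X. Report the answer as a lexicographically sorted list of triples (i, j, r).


Rank table r_w(4×4) implied by the 7 constraints:

  i=1: 0, 1, 1, 1
  i=2: 0, 1, 1, 2
  i=3: 1, 2, 2, 3
  i=4: 1, 2, 3, 4

second differences of R give the permutation w = (2, 4, 1, 3).

D(w) has 3 cells with 2 SE-corners; essential set:

[(2, 1, 0), (2, 3, 1)]


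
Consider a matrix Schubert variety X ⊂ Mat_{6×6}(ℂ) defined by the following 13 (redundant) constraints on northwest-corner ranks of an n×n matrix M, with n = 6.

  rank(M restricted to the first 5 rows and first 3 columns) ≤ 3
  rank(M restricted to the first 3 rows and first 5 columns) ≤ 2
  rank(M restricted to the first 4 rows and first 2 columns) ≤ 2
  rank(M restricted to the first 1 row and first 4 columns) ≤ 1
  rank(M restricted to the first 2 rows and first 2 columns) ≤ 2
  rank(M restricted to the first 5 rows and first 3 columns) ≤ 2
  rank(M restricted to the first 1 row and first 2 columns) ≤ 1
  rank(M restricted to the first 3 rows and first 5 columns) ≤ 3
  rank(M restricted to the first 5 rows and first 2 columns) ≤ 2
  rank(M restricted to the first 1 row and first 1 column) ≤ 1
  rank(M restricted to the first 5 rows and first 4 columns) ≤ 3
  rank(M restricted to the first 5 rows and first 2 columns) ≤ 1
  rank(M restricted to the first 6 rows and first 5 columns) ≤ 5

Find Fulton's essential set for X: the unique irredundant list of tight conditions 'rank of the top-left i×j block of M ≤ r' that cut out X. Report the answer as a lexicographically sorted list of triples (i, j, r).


The tightest implied rank at each (i,j), from the 13 conditions:

  row 1: 1 1 1 1 1 1
  row 2: 1 1 2 2 2 2
  row 3: 1 1 2 2 2 3
  row 4: 1 1 2 3 3 4
  row 5: 1 1 2 3 4 5
  row 6: 1 2 3 4 5 6

reading off 1-entries of Δ²R: w = (1, 3, 6, 4, 5, 2).

Rothe diagram D(w) (6 cells), 2 SE-corners (essential conditions):

[(3, 5, 2), (5, 2, 1)]


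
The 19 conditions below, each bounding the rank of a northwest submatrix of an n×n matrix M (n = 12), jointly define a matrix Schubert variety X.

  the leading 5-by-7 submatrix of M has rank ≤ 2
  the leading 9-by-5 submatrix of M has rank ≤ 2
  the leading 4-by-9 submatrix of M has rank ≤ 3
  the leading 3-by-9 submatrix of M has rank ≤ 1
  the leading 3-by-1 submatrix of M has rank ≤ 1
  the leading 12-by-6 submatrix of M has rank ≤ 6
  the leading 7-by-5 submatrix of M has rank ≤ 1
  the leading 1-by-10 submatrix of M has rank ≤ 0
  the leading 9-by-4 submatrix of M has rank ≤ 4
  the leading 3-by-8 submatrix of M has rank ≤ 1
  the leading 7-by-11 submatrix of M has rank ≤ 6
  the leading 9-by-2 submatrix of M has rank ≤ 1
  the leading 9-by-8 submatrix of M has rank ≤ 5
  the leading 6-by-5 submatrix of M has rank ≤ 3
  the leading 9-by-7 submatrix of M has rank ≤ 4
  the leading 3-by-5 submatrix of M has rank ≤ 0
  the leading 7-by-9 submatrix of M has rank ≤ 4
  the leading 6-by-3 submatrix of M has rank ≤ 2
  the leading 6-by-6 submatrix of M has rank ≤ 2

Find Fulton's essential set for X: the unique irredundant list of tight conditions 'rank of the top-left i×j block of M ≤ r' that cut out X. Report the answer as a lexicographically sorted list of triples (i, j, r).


Recovering R(i,j) via the rank-extension bound from the 19 conditions:

  row 1: 0, 0, 0, 0, 0, 0, 0, 0, 0, 0, 1, 1
  row 2: 0, 0, 0, 0, 0, 1, 1, 1, 1, 1, 2, 2
  row 3: 0, 0, 0, 0, 0, 1, 1, 1, 1, 2, 3, 3
  row 4: 1, 1, 1, 1, 1, 2, 2, 2, 2, 3, 4, 4
  row 5: 1, 1, 1, 1, 1, 2, 2, 3, 3, 4, 5, 5
  row 6: 1, 1, 1, 1, 1, 2, 3, 4, 4, 5, 6, 6
  row 7: 1, 1, 1, 1, 1, 2, 3, 4, 4, 5, 6, 7
  row 8: 1, 1, 2, 2, 2, 3, 4, 5, 5, 6, 7, 8
  row 9: 1, 1, 2, 2, 2, 3, 4, 5, 6, 7, 8, 9
  row 10: 1, 2, 3, 3, 3, 4, 5, 6, 7, 8, 9, 10
  row 11: 1, 2, 3, 4, 4, 5, 6, 7, 8, 9, 10, 11
  row 12: 1, 2, 3, 4, 5, 6, 7, 8, 9, 10, 11, 12

giving w = (11, 6, 10, 1, 8, 7, 12, 3, 9, 2, 4, 5) via Δ²R.

|D(w)|=41, |Ess(w)|=8:

[(1, 10, 0), (3, 5, 0), (3, 9, 1), (5, 7, 2), (7, 5, 1), (7, 9, 4), (9, 2, 1), (9, 5, 2)]


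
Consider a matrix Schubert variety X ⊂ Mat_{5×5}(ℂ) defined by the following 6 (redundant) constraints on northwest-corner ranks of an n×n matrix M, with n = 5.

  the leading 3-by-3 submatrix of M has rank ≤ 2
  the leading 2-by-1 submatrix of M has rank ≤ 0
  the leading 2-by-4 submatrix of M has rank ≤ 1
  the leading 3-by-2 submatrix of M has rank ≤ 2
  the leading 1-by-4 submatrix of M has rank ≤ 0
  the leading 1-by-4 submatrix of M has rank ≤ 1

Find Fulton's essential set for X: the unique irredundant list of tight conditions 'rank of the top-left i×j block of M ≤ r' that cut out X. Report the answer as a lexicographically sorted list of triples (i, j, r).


Propagating the 6 rank bounds to every northwest block:

  R[1]: 0 | 0 | 0 | 0 | 1
  R[2]: 0 | 1 | 1 | 1 | 2
  R[3]: 1 | 2 | 2 | 2 | 3
  R[4]: 1 | 2 | 3 | 3 | 4
  R[5]: 1 | 2 | 3 | 4 | 5

the unique w with this rank table is (5, 2, 1, 3, 4).

Rothe diagram D(w) (5 cells), 2 SE-corners (essential conditions):

[(1, 4, 0), (2, 1, 0)]


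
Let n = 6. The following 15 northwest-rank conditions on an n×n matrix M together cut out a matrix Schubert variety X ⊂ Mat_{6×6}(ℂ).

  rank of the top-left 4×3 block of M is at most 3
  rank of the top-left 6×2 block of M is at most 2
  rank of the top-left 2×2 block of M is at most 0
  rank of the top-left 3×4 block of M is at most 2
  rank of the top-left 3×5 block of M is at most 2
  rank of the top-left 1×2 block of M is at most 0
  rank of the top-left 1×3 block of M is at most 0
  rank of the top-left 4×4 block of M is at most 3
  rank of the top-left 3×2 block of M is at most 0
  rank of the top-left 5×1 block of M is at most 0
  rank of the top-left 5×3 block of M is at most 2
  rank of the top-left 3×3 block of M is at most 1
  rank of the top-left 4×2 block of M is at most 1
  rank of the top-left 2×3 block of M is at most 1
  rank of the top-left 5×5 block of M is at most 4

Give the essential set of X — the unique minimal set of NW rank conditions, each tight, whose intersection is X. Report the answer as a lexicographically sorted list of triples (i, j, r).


Rank table r_w(6×6) implied by the 15 constraints:

  i=1: 0 | 0 | 0 | 1 | 1 | 1
  i=2: 0 | 0 | 1 | 2 | 2 | 2
  i=3: 0 | 0 | 1 | 2 | 2 | 3
  i=4: 0 | 1 | 2 | 3 | 3 | 4
  i=5: 0 | 1 | 2 | 3 | 4 | 5
  i=6: 1 | 2 | 3 | 4 | 5 | 6

the unique w with this rank table is (4, 3, 6, 2, 5, 1).

|D(w)|=10, |Ess(w)|=4:

[(1, 3, 0), (3, 2, 0), (3, 5, 2), (5, 1, 0)]


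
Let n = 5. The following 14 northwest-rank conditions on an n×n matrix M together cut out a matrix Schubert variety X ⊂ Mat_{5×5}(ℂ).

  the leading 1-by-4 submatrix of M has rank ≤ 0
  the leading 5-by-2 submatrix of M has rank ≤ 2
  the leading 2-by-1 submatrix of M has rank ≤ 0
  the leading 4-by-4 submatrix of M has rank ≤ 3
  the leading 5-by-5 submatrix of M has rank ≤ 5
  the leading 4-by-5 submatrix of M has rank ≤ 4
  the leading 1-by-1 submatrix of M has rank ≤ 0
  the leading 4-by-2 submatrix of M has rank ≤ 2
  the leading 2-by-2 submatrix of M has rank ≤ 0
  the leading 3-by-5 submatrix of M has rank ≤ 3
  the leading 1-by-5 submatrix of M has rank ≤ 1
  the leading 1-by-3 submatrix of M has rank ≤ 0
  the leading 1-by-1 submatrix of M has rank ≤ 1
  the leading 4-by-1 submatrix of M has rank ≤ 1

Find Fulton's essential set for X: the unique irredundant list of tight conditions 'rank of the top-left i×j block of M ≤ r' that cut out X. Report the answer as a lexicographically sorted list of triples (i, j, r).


Computing R[i][j] = min implied NW-rank bound (n=5, 14 conditions):

  row 1: 0 0 0 0 1
  row 2: 0 0 1 1 2
  row 3: 1 1 2 2 3
  row 4: 1 2 3 3 4
  row 5: 1 2 3 4 5

the unique w with this rank table is (5, 3, 1, 2, 4).

Fulton essential set (2 of the 6 Rothe cells):

[(1, 4, 0), (2, 2, 0)]


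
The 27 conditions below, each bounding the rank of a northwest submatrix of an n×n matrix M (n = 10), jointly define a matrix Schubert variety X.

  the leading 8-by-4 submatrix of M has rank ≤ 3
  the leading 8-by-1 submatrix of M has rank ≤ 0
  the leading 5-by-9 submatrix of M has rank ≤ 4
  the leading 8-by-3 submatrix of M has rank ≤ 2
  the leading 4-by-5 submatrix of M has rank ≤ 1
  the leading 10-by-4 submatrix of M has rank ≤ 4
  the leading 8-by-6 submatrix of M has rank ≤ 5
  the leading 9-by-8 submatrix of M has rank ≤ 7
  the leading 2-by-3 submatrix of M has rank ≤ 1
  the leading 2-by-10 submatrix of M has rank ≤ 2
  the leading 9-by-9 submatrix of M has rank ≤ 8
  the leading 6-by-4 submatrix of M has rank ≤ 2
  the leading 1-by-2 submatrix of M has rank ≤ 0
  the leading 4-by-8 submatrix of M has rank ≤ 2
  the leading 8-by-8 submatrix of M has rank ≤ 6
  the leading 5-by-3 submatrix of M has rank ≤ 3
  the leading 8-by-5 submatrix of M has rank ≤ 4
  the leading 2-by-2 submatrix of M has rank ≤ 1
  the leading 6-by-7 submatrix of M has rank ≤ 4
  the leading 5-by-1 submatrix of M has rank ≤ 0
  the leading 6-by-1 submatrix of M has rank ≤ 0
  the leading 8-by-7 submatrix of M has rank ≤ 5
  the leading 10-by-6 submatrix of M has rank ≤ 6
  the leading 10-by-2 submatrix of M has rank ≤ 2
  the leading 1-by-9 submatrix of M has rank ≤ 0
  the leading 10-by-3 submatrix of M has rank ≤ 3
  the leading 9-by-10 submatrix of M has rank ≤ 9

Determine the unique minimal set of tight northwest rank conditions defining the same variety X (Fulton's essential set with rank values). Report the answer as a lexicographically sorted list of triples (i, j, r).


Recovering R(i,j) via the rank-extension bound from the 27 conditions:

  i=1: 0 | 0 | 0 | 0 | 0 | 0 | 0 | 0 | 0 | 1
  i=2: 0 | 1 | 1 | 1 | 1 | 1 | 1 | 1 | 1 | 2
  i=3: 0 | 1 | 1 | 1 | 1 | 2 | 2 | 2 | 2 | 3
  i=4: 0 | 1 | 1 | 1 | 1 | 2 | 2 | 2 | 3 | 4
  i=5: 0 | 1 | 2 | 2 | 2 | 3 | 3 | 3 | 4 | 5
  i=6: 0 | 1 | 2 | 2 | 3 | 4 | 4 | 4 | 5 | 6
  i=7: 0 | 1 | 2 | 3 | 4 | 5 | 5 | 5 | 6 | 7
  i=8: 0 | 1 | 2 | 3 | 4 | 5 | 5 | 6 | 7 | 8
  i=9: 1 | 2 | 3 | 4 | 5 | 6 | 6 | 7 | 8 | 9
  i=10: 1 | 2 | 3 | 4 | 5 | 6 | 7 | 8 | 9 | 10

so w = (10, 2, 6, 9, 3, 5, 4, 8, 1, 7).

Rothe diagram D(w) (26 cells), 6 SE-corners (essential conditions):

[(1, 9, 0), (4, 5, 1), (4, 8, 2), (6, 4, 2), (8, 1, 0), (8, 7, 5)]


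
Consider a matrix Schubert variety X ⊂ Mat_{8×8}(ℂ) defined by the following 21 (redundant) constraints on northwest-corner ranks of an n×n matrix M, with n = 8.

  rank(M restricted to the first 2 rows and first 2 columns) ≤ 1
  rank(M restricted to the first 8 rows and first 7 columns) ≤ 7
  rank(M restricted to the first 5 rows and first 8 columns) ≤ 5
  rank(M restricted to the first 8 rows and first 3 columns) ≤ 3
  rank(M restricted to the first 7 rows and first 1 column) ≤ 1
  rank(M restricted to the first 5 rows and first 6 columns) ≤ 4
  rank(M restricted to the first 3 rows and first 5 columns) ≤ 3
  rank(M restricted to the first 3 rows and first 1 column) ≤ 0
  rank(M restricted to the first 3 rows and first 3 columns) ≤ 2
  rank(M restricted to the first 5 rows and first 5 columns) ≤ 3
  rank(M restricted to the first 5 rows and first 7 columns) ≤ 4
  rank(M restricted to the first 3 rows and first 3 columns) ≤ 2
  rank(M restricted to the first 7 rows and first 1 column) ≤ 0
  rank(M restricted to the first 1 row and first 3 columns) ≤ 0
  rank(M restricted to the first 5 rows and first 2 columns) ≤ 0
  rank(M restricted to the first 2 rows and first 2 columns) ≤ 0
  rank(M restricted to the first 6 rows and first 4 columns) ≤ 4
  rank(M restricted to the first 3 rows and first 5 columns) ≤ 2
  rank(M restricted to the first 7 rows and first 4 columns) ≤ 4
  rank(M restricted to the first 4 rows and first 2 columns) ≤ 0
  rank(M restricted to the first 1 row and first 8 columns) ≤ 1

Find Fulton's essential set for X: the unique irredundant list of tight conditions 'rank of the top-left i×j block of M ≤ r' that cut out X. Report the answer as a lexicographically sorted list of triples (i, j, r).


Rank table r_w(8×8) implied by the 21 constraints:

  R[1]: 0, 0, 0, 1, 1, 1, 1, 1
  R[2]: 0, 0, 1, 2, 2, 2, 2, 2
  R[3]: 0, 0, 1, 2, 2, 3, 3, 3
  R[4]: 0, 0, 1, 2, 3, 4, 4, 4
  R[5]: 0, 0, 1, 2, 3, 4, 4, 5
  R[6]: 0, 1, 2, 3, 4, 5, 5, 6
  R[7]: 0, 1, 2, 3, 4, 5, 6, 7
  R[8]: 1, 2, 3, 4, 5, 6, 7, 8

giving w = (4, 3, 6, 5, 8, 2, 7, 1) via Δ²R.

|D(w)|=15, |Ess(w)|=5:

[(1, 3, 0), (3, 5, 2), (5, 2, 0), (5, 7, 4), (7, 1, 0)]


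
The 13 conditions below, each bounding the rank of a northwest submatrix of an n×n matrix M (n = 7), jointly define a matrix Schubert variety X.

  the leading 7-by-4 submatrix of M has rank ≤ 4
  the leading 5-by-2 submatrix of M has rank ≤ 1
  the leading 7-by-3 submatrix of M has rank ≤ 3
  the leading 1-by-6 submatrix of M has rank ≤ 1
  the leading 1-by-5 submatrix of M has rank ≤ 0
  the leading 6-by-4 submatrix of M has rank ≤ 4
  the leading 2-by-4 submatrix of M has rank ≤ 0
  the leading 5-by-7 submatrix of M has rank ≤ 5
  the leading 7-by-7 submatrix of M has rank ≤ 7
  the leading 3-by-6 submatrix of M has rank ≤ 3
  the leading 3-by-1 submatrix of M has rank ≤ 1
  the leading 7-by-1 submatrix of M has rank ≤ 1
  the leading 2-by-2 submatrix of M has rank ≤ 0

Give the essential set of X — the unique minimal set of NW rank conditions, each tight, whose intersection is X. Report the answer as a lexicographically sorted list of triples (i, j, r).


The tightest implied rank at each (i,j), from the 13 conditions:

  R[1]: 0 0 0 0 0 1 1
  R[2]: 0 0 0 0 1 2 2
  R[3]: 1 1 1 1 2 3 3
  R[4]: 1 1 2 2 3 4 4
  R[5]: 1 1 2 3 4 5 5
  R[6]: 1 2 3 4 5 6 6
  R[7]: 1 2 3 4 5 6 7

hence w(1..7) = (6, 5, 1, 3, 4, 2, 7).

Fulton essential set (3 of the 11 Rothe cells):

[(1, 5, 0), (2, 4, 0), (5, 2, 1)]


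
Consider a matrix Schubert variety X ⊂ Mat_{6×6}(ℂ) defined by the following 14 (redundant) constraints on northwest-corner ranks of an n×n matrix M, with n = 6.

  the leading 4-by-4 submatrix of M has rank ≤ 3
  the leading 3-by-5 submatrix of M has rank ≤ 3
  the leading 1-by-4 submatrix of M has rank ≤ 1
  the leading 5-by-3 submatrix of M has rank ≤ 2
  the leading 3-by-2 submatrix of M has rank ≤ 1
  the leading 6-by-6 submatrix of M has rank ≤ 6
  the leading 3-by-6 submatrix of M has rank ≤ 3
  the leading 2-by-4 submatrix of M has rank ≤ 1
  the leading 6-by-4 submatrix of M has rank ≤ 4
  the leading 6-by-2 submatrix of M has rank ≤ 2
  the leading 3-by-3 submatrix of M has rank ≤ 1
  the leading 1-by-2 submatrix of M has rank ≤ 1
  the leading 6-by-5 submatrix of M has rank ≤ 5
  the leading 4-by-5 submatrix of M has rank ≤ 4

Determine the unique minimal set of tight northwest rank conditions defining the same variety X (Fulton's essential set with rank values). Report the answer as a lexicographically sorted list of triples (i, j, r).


Recovering R(i,j) via the rank-extension bound from the 14 conditions:

  1 1 1 1 1 1
  1 1 1 1 2 2
  1 1 1 2 3 3
  1 2 2 3 4 4
  1 2 2 3 4 5
  1 2 3 4 5 6

second differences of R give the permutation w = (1, 5, 4, 2, 6, 3).

Rothe diagram D(w) (6 cells), 3 SE-corners (essential conditions):

[(2, 4, 1), (3, 3, 1), (5, 3, 2)]


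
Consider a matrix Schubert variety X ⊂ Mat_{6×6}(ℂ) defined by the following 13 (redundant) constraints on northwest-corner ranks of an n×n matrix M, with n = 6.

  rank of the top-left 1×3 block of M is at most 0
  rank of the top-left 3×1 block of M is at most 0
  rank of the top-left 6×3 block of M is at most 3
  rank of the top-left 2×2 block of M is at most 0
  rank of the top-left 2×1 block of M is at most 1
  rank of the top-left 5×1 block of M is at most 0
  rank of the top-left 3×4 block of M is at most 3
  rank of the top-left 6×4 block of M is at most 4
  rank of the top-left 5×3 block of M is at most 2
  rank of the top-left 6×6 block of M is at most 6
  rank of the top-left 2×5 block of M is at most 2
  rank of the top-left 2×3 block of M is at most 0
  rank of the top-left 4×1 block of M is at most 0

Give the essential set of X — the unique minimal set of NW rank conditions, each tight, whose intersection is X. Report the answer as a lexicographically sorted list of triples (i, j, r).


Recovering R(i,j) via the rank-extension bound from the 13 conditions:

  R[1]: 0 0 0 1 1 1
  R[2]: 0 0 0 1 2 2
  R[3]: 0 1 1 2 3 3
  R[4]: 0 1 2 3 4 4
  R[5]: 0 1 2 3 4 5
  R[6]: 1 2 3 4 5 6

so w = (4, 5, 2, 3, 6, 1).

2 SE-corners of the 9-cell Rothe diagram give Ess(w):

[(2, 3, 0), (5, 1, 0)]


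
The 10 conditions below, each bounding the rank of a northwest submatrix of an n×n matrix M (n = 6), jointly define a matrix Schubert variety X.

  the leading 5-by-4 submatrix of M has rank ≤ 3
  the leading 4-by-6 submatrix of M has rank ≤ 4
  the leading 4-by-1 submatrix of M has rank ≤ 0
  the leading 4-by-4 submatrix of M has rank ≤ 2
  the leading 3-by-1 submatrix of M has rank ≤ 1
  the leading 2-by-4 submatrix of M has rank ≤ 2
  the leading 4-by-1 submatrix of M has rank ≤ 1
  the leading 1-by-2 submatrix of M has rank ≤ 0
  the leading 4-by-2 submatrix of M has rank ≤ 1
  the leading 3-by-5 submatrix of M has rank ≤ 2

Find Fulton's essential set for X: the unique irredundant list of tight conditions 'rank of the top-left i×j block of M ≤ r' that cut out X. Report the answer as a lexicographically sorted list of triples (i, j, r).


The tightest implied rank at each (i,j), from the 10 conditions:

  R[1]: 0 0 1 1 1 1
  R[2]: 0 1 2 2 2 2
  R[3]: 0 1 2 2 2 3
  R[4]: 0 1 2 2 3 4
  R[5]: 1 2 3 3 4 5
  R[6]: 1 2 3 4 5 6

second differences of R give the permutation w = (3, 2, 6, 5, 1, 4).

ℓ(w)=8; the 4 essential cells (i,j,r):

[(1, 2, 0), (3, 5, 2), (4, 1, 0), (4, 4, 2)]


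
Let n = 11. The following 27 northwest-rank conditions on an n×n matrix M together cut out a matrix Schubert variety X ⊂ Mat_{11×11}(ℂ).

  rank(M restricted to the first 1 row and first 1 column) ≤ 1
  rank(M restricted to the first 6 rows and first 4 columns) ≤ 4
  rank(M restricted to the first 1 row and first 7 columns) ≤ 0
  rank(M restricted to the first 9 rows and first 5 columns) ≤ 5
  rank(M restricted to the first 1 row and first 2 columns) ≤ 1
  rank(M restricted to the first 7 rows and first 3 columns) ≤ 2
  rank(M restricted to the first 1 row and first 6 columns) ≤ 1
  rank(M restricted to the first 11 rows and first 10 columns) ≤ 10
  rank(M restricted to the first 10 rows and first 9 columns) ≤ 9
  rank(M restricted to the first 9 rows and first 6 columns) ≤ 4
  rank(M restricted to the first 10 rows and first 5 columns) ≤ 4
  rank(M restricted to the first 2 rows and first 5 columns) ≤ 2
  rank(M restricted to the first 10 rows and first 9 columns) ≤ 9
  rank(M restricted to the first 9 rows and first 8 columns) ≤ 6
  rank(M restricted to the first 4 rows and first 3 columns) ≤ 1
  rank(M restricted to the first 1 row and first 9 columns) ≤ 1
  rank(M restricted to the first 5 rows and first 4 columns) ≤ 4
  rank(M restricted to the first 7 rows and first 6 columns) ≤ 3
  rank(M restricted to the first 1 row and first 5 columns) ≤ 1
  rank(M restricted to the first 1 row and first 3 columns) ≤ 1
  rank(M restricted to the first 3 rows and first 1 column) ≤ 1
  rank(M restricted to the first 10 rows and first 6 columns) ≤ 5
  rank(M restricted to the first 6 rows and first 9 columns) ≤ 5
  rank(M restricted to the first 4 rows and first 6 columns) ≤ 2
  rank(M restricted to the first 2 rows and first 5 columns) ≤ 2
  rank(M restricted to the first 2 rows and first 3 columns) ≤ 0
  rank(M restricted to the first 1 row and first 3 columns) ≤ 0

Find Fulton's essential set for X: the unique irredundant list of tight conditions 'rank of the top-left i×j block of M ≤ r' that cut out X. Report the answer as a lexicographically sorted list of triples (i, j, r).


Computing R[i][j] = min implied NW-rank bound (n=11, 27 conditions):

  0  0  0  0  0  0  0  1  1  1  1
  0  0  0  1  1  1  1  2  2  2  2
  1  1  1  2  2  2  2  3  3  3  3
  1  1  1  2  2  2  3  4  4  4  4
  1  2  2  3  3  3  4  5  5  5  5
  1  2  2  3  3  3  4  5  5  6  6
  1  2  2  3  3  3  4  5  6  7  7
  1  2  3  4  4  4  5  6  7  8  8
  1  2  3  4  4  4  5  6  7  8  9
  1  2  3  4  4  5  6  7  8  9  10
  1  2  3  4  5  6  7  8  9  10  11

hence w(1..11) = (8, 4, 1, 7, 2, 10, 9, 3, 11, 6, 5).

9 SE-corners of the 24-cell Rothe diagram give Ess(w):

[(1, 7, 0), (2, 3, 0), (4, 3, 1), (4, 6, 2), (6, 9, 5), (7, 3, 2), (7, 6, 3), (9, 6, 4), (10, 5, 4)]


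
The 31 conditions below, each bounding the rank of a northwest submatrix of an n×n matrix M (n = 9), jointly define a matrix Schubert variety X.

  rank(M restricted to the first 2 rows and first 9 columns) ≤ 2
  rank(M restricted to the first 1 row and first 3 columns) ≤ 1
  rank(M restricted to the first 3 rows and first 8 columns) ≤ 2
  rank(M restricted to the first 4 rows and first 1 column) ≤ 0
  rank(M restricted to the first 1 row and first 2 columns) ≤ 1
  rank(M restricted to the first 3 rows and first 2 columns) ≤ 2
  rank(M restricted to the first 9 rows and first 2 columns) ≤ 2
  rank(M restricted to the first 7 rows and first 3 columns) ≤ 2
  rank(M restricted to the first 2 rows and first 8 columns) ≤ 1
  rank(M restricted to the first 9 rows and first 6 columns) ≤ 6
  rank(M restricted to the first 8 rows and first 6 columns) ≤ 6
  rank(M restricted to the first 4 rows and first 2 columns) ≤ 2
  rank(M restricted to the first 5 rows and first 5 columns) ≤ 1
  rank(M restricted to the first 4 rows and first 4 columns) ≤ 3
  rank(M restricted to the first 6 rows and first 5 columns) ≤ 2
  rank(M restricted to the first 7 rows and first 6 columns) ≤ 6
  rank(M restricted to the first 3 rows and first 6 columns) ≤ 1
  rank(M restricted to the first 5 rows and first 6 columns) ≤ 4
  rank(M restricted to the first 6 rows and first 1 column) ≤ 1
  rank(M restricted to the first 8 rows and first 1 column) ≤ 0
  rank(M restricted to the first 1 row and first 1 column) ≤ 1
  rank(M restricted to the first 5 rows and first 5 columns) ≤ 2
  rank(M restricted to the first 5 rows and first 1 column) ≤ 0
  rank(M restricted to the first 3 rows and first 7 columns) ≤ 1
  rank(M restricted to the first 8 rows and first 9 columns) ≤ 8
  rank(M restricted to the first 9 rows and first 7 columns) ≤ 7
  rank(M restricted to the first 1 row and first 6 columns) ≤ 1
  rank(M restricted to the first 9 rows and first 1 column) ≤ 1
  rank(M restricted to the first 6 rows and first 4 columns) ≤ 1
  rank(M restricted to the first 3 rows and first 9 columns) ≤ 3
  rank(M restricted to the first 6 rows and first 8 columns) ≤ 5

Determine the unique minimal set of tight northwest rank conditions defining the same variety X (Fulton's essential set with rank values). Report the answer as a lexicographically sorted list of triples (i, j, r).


Computing R[i][j] = min implied NW-rank bound (n=9, 31 conditions):

  i=1: 0 | 1 | 1 | 1 | 1 | 1 | 1 | 1 | 1
  i=2: 0 | 1 | 1 | 1 | 1 | 1 | 1 | 1 | 2
  i=3: 0 | 1 | 1 | 1 | 1 | 1 | 1 | 2 | 3
  i=4: 0 | 1 | 1 | 1 | 1 | 2 | 2 | 3 | 4
  i=5: 0 | 1 | 1 | 1 | 1 | 2 | 3 | 4 | 5
  i=6: 0 | 1 | 1 | 1 | 2 | 3 | 4 | 5 | 6
  i=7: 0 | 1 | 2 | 2 | 3 | 4 | 5 | 6 | 7
  i=8: 0 | 1 | 2 | 3 | 4 | 5 | 6 | 7 | 8
  i=9: 1 | 2 | 3 | 4 | 5 | 6 | 7 | 8 | 9

hence w(1..9) = (2, 9, 8, 6, 7, 5, 3, 4, 1).

Fulton essential set (5 of the 27 Rothe cells):

[(2, 8, 1), (3, 7, 1), (5, 5, 1), (6, 4, 1), (8, 1, 0)]


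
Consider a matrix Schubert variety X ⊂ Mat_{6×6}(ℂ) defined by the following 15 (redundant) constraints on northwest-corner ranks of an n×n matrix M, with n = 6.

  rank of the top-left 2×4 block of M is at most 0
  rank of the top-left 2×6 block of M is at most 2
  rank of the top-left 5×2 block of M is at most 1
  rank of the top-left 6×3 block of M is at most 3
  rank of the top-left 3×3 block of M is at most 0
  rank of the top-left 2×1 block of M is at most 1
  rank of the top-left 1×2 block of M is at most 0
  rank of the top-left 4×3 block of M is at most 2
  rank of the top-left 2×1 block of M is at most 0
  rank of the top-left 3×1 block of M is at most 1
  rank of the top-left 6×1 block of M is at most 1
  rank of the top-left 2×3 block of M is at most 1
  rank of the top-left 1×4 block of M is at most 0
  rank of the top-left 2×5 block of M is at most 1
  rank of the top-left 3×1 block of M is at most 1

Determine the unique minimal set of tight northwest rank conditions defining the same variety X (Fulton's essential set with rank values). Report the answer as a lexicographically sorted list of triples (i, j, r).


Recovering R(i,j) via the rank-extension bound from the 15 conditions:

  row 1: 0 | 0 | 0 | 0 | 1 | 1
  row 2: 0 | 0 | 0 | 0 | 1 | 2
  row 3: 0 | 0 | 0 | 1 | 2 | 3
  row 4: 1 | 1 | 1 | 2 | 3 | 4
  row 5: 1 | 1 | 2 | 3 | 4 | 5
  row 6: 1 | 2 | 3 | 4 | 5 | 6

hence w(1..6) = (5, 6, 4, 1, 3, 2).

D(w) has 12 cells with 3 SE-corners; essential set:

[(2, 4, 0), (3, 3, 0), (5, 2, 1)]


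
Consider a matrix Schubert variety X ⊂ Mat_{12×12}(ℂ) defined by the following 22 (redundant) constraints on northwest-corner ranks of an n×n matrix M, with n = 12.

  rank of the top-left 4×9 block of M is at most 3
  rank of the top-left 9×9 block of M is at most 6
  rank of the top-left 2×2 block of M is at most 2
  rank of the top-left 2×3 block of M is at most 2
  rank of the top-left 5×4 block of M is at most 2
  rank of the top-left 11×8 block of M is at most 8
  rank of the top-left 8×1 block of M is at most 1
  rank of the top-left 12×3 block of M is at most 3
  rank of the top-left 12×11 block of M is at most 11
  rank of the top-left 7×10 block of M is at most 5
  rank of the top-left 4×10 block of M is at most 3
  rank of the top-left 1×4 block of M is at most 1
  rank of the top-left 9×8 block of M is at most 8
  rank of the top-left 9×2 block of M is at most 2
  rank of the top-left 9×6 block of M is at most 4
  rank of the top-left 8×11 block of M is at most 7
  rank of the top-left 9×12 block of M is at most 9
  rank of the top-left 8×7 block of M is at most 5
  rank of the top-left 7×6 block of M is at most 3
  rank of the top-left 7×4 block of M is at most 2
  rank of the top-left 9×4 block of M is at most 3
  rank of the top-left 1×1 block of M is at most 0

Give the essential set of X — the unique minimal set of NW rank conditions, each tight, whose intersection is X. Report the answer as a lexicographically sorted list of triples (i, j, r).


Propagating the 22 rank bounds to every northwest block:

  R[1]: 0 | 1 | 1 | 1 | 1 | 1 | 1 | 1 | 1 | 1 | 1 | 1
  R[2]: 1 | 2 | 2 | 2 | 2 | 2 | 2 | 2 | 2 | 2 | 2 | 2
  R[3]: 1 | 2 | 2 | 2 | 3 | 3 | 3 | 3 | 3 | 3 | 3 | 3
  R[4]: 1 | 2 | 2 | 2 | 3 | 3 | 3 | 3 | 3 | 3 | 4 | 4
  R[5]: 1 | 2 | 2 | 2 | 3 | 3 | 4 | 4 | 4 | 4 | 5 | 5
  R[6]: 1 | 2 | 2 | 2 | 3 | 3 | 4 | 5 | 5 | 5 | 6 | 6
  R[7]: 1 | 2 | 2 | 2 | 3 | 3 | 4 | 5 | 5 | 5 | 6 | 7
  R[8]: 1 | 2 | 3 | 3 | 4 | 4 | 5 | 6 | 6 | 6 | 7 | 8
  R[9]: 1 | 2 | 3 | 3 | 4 | 4 | 5 | 6 | 6 | 7 | 8 | 9
  R[10]: 1 | 2 | 3 | 4 | 5 | 5 | 6 | 7 | 7 | 8 | 9 | 10
  R[11]: 1 | 2 | 3 | 4 | 5 | 6 | 7 | 8 | 8 | 9 | 10 | 11
  R[12]: 1 | 2 | 3 | 4 | 5 | 6 | 7 | 8 | 9 | 10 | 11 | 12

hence w(1..12) = (2, 1, 5, 11, 7, 8, 12, 3, 10, 4, 6, 9).

D(w) has 24 cells with 8 SE-corners; essential set:

[(1, 1, 0), (4, 10, 3), (7, 4, 2), (7, 6, 3), (7, 10, 5), (9, 4, 3), (9, 6, 4), (9, 9, 6)]
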